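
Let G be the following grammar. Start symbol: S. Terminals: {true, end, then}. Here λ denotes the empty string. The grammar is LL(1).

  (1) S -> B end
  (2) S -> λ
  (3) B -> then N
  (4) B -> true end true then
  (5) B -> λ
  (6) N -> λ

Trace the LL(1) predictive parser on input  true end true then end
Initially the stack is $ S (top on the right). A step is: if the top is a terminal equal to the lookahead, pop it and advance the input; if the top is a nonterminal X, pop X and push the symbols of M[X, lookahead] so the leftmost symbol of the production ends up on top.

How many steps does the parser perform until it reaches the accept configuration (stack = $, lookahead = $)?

step 1: stack=$ S  input=true end true then end $  — expand S -> B end
step 2: stack=$ end B  input=true end true then end $  — expand B -> true end true then
step 3: stack=$ end then true end true  input=true end true then end $  — match true
step 4: stack=$ end then true end  input=end true then end $  — match end
step 5: stack=$ end then true  input=true then end $  — match true
step 6: stack=$ end then  input=then end $  — match then
step 7: stack=$ end  input=end $  — match end
Accept reached after 7 steps.

7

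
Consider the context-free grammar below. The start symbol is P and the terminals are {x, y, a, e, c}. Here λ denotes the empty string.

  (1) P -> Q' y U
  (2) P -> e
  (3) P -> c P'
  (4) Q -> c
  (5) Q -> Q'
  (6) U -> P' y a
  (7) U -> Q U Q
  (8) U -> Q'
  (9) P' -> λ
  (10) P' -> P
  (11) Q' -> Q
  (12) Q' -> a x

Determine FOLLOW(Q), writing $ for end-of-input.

{$, a, c, e, y}

FIRST(P): from P->Q' y U we get {a, c}; from P->e we get {e}; from P->c P' we get {c}. So FIRST(P) = {a, c, e}.
FIRST(P'): from P'->λ we get {λ}; from P'->P we get {a, c, e}. So FIRST(P') = {λ, a, c, e}.
FIRST(Q): from Q->c we get {c}; from Q->Q' we get {a, c}. So FIRST(Q) = {a, c}.
FIRST(Q'): from Q'->Q we get {a, c}; from Q'->a x we get {a}. So FIRST(Q') = {a, c}.
FIRST(U): from U->P' y a we get {a, c, e, y}; from U->Q U Q we get {a, c}; from U->Q' we get {a, c}. So FIRST(U) = {a, c, e, y}.
FOLLOW(P) includes $ since P is the start symbol.
FOLLOW(P): in P'->P, the suffix after P is empty, so FOLLOW(P) ⊇ FOLLOW(P') = {$, y}. Thus FOLLOW(P) = {$, y}.
FOLLOW(U): in P->Q' y U, the suffix after U is empty, so FOLLOW(U) ⊇ FOLLOW(P) = {$, y}; in U->Q U Q, U is followed by Q with FIRST {a, c}. Thus FOLLOW(U) = {$, a, c, y}.
FOLLOW(P'): in P->c P', the suffix after P' is empty, so FOLLOW(P') ⊇ FOLLOW(P) = {$, y}; in U->P' y a, P' is followed by y a with FIRST {y}. Thus FOLLOW(P') = {$, y}.
FOLLOW(Q): in U->Q U Q (occurrence 1), Q is followed by U Q with FIRST {a, c, e, y}; in U->Q U Q (occurrence 2), the suffix after Q is empty, so FOLLOW(Q) ⊇ FOLLOW(U) = {$, a, c, y}; in Q'->Q, the suffix after Q is empty, so FOLLOW(Q) ⊇ FOLLOW(Q') = {$, a, c, e, y}. Thus FOLLOW(Q) = {$, a, c, e, y}.
FOLLOW(Q'): in P->Q' y U, Q' is followed by y U with FIRST {y}; in Q->Q', the suffix after Q' is empty, so FOLLOW(Q') ⊇ FOLLOW(Q) = {$, a, c, e, y}; in U->Q', the suffix after Q' is empty, so FOLLOW(Q') ⊇ FOLLOW(U) = {$, a, c, y}. Thus FOLLOW(Q') = {$, a, c, e, y}.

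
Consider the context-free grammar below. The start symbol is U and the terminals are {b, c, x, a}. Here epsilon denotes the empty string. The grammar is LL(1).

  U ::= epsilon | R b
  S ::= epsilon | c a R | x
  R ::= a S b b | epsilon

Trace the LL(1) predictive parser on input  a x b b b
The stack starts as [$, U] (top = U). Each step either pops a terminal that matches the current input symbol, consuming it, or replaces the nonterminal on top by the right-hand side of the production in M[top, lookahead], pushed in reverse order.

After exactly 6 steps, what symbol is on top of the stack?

b

step 1: stack=$ U  input=a x b b b $  — expand U ::= R b
step 2: stack=$ b R  input=a x b b b $  — expand R ::= a S b b
step 3: stack=$ b b b S a  input=a x b b b $  — match a
step 4: stack=$ b b b S  input=x b b b $  — expand S ::= x
step 5: stack=$ b b b x  input=x b b b $  — match x
step 6: stack=$ b b b  input=b b b $  — match b
Stack after step 6: $ b b (top = b).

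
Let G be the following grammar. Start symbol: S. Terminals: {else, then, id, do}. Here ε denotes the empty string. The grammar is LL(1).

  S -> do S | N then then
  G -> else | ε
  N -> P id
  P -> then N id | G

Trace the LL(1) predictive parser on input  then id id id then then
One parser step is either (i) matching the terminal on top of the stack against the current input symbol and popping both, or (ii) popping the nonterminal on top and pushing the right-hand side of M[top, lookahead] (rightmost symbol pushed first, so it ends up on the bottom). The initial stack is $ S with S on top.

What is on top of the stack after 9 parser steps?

step 1: stack=$ S  input=then id id id then then $  — expand S -> N then then
step 2: stack=$ then then N  input=then id id id then then $  — expand N -> P id
step 3: stack=$ then then id P  input=then id id id then then $  — expand P -> then N id
step 4: stack=$ then then id id N then  input=then id id id then then $  — match then
step 5: stack=$ then then id id N  input=id id id then then $  — expand N -> P id
step 6: stack=$ then then id id id P  input=id id id then then $  — expand P -> G
step 7: stack=$ then then id id id G  input=id id id then then $  — expand G -> ε
step 8: stack=$ then then id id id  input=id id id then then $  — match id
step 9: stack=$ then then id id  input=id id then then $  — match id
Stack after step 9: $ then then id (top = id).

id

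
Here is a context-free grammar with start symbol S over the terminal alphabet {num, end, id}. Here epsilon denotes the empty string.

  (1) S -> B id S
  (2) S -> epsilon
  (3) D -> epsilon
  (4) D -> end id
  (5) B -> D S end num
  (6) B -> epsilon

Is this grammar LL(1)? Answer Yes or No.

No

FIRST(S) = {epsilon, end, id}
FIRST(D) = {epsilon, end}
FIRST(B) = {epsilon, end, id}
FOLLOW(S) = {$, end}
FOLLOW(D) = {end, id}
FOLLOW(B) = {id}
Cell M[B, id] receives both B -> D S end num and B -> epsilon — the grammar is not LL(1).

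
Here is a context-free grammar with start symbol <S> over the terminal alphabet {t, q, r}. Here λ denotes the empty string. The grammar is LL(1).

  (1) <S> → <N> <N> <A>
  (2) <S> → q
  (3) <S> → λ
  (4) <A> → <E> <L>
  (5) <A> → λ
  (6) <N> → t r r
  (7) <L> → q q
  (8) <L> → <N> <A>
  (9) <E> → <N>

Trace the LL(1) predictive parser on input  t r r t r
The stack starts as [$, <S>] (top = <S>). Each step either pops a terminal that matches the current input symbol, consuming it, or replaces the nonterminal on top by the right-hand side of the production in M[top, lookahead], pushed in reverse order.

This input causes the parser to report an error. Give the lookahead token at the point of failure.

$

step 1: stack=$ <S>  input=t r r t r $  — expand <S> → <N> <N> <A>
step 2: stack=$ <A> <N> <N>  input=t r r t r $  — expand <N> → t r r
step 3: stack=$ <A> <N> r r t  input=t r r t r $  — match t
step 4: stack=$ <A> <N> r r  input=r r t r $  — match r
step 5: stack=$ <A> <N> r  input=r t r $  — match r
step 6: stack=$ <A> <N>  input=t r $  — expand <N> → t r r
step 7: stack=$ <A> r r t  input=t r $  — match t
step 8: stack=$ <A> r r  input=r $  — match r
step 9: stack=$ <A> r  input=$  — error: top is terminal r but lookahead is $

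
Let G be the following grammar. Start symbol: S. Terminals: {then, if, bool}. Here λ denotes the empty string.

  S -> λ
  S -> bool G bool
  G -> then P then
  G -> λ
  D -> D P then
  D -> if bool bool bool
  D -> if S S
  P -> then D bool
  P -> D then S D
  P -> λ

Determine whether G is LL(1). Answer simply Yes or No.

No

FIRST(S) = {λ, bool}
FIRST(G) = {λ, then}
FIRST(D) = {if}
FIRST(P) = {λ, if, then}
FOLLOW(S) = {$, bool, if, then}
FOLLOW(G) = {bool}
FOLLOW(D) = {bool, if, then}
FOLLOW(P) = {then}
Cell M[D, if] receives both D -> D P then and D -> if bool bool bool and D -> if S S — the grammar is not LL(1).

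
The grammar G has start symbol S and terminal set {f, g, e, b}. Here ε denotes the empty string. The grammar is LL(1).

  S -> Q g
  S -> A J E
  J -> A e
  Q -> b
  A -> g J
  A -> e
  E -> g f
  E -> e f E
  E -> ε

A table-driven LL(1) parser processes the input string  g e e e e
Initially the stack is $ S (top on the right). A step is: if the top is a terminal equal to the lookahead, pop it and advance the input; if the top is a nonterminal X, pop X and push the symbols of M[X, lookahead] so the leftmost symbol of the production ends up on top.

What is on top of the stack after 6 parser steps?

e

     Stack      Input        Action
  1  $ S        g e e e e $  expand S -> A J E
  2  $ E J A    g e e e e $  expand A -> g J
  3  $ E J J g  g e e e e $  match g
  4  $ E J J    e e e e $    expand J -> A e
  5  $ E J e A  e e e e $    expand A -> e
  6  $ E J e e  e e e e $    match e
Stack after step 6: $ E J e (top = e).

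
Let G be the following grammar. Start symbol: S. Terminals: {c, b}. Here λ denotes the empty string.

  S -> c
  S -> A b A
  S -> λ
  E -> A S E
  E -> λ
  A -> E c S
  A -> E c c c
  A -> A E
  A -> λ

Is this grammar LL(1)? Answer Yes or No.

No

FIRST(S) = {λ, b, c}
FIRST(E) = {λ, b, c}
FIRST(A) = {λ, b, c}
FOLLOW(S) = {$, b, c}
FOLLOW(E) = {$, b, c}
FOLLOW(A) = {$, b, c}
Cell M[A, $] receives both A -> A E and A -> λ — the grammar is not LL(1).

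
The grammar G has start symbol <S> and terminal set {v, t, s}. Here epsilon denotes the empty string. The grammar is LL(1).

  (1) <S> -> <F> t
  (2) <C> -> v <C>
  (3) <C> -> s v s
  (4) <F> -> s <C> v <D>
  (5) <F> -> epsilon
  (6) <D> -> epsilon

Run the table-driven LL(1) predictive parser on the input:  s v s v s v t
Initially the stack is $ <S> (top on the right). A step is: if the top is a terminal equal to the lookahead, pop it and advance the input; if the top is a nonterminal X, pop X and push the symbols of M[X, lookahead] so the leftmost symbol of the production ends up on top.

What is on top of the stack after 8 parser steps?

     Stack            Input            Action
  1  $ <S>            s v s v s v t $  expand <S> -> <F> t
  2  $ t <F>          s v s v s v t $  expand <F> -> s <C> v <D>
  3  $ t <D> v <C> s  s v s v s v t $  match s
  4  $ t <D> v <C>    v s v s v t $    expand <C> -> v <C>
  5  $ t <D> v <C> v  v s v s v t $    match v
  6  $ t <D> v <C>    s v s v t $      expand <C> -> s v s
  7  $ t <D> v s v s  s v s v t $      match s
  8  $ t <D> v s v    v s v t $        match v
Stack after step 8: $ t <D> v s (top = s).

s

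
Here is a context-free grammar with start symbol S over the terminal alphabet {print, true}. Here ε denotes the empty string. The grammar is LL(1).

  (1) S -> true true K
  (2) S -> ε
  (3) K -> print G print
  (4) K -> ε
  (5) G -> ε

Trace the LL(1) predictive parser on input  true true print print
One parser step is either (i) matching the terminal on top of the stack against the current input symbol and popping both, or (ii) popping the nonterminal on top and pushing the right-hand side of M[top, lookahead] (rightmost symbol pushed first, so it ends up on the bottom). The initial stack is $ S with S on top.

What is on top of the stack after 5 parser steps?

step 1: stack=$ S  input=true true print print $  — expand S -> true true K
step 2: stack=$ K true true  input=true true print print $  — match true
step 3: stack=$ K true  input=true print print $  — match true
step 4: stack=$ K  input=print print $  — expand K -> print G print
step 5: stack=$ print G print  input=print print $  — match print
Stack after step 5: $ print G (top = G).

G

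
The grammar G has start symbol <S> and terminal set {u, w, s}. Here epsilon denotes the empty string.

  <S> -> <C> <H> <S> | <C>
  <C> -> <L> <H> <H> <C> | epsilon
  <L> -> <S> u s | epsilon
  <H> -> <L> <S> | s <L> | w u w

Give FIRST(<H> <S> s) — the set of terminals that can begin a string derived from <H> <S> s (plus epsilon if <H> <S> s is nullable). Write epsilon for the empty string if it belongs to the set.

{s, u, w}

FIRST(<S>) = {epsilon, s, u, w}  (via <C> <H> <S>, <C>)
FIRST(<L>) = {epsilon, s, u, w}  (via <S> u s)
FIRST(<H>) = {epsilon, s, u, w}  (via <L> <S>)
FIRST(<C>) = {epsilon, s, u, w}  (via <L> <H> <H> <C>)
FIRST(<H> <S> s): take FIRST of each symbol in turn, carrying on past any symbol whose FIRST contains epsilon; result {s, u, w}.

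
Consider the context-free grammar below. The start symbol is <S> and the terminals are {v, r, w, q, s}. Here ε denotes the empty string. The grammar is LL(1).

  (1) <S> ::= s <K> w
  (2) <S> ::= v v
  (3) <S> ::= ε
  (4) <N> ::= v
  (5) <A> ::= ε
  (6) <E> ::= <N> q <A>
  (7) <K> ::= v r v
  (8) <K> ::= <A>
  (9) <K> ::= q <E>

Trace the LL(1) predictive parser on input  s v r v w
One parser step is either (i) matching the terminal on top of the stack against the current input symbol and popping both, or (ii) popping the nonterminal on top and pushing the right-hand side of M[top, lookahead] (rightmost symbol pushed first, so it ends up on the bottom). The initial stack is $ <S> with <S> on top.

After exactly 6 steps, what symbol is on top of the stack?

w

     Stack      Input        Action
  1  $ <S>      s v r v w $  expand <S> ::= s <K> w
  2  $ w <K> s  s v r v w $  match s
  3  $ w <K>    v r v w $    expand <K> ::= v r v
  4  $ w v r v  v r v w $    match v
  5  $ w v r    r v w $      match r
  6  $ w v      v w $        match v
Stack after step 6: $ w (top = w).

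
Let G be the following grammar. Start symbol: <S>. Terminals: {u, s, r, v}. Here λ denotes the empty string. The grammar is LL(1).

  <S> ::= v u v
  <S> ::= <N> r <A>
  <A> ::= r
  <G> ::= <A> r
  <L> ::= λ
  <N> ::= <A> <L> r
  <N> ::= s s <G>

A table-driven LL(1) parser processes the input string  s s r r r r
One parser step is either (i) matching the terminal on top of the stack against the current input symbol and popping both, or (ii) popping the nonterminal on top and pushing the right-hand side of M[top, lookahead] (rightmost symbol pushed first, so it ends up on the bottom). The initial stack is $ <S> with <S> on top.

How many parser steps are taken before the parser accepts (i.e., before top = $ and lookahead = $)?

11

      Stack            Input          Action
   1  $ <S>            s s r r r r $  expand <S> ::= <N> r <A>
   2  $ <A> r <N>      s s r r r r $  expand <N> ::= s s <G>
   3  $ <A> r <G> s s  s s r r r r $  match s
   4  $ <A> r <G> s    s r r r r $    match s
   5  $ <A> r <G>      r r r r $      expand <G> ::= <A> r
   6  $ <A> r r <A>    r r r r $      expand <A> ::= r
   7  $ <A> r r r      r r r r $      match r
   8  $ <A> r r        r r r $        match r
   9  $ <A> r          r r $          match r
  10  $ <A>            r $            expand <A> ::= r
  11  $ r              r $            match r
Accept reached after 11 steps.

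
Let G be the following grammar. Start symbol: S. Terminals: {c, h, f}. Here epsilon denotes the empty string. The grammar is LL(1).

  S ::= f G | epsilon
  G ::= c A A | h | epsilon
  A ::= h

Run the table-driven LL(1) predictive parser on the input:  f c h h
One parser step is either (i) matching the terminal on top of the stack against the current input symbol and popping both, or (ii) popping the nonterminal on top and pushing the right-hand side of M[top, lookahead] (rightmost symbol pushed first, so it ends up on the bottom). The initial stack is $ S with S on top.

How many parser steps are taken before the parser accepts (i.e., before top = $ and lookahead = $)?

step 1: stack=$ S  input=f c h h $  — expand S ::= f G
step 2: stack=$ G f  input=f c h h $  — match f
step 3: stack=$ G  input=c h h $  — expand G ::= c A A
step 4: stack=$ A A c  input=c h h $  — match c
step 5: stack=$ A A  input=h h $  — expand A ::= h
step 6: stack=$ A h  input=h h $  — match h
step 7: stack=$ A  input=h $  — expand A ::= h
step 8: stack=$ h  input=h $  — match h
Accept reached after 8 steps.

8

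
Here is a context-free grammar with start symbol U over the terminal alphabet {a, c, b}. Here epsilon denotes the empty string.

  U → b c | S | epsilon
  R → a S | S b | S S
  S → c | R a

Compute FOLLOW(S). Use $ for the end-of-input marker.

{$, a, b, c}

FIRST(U): from U→b c we get {b}; from U→S we get {a, c}; from U→epsilon we get {epsilon}. So FIRST(U) = {epsilon, a, b, c}.
FIRST(R): from R→a S we get {a}; from R→S b we get {a, c}; from R→S S we get {a, c}. So FIRST(R) = {a, c}.
FIRST(S): from S→c we get {c}; from S→R a we get {a, c}. So FIRST(S) = {a, c}.
FOLLOW(U) includes $ since U is the start symbol.
FOLLOW(U): U appears on no right-hand side. Thus FOLLOW(U) = {$}.
FOLLOW(R): in S→R a, R is followed by a with FIRST {a}. Thus FOLLOW(R) = {a}.
FOLLOW(S): in U→S, the suffix after S is empty, so FOLLOW(S) ⊇ FOLLOW(U) = {$}; in R→a S, the suffix after S is empty, so FOLLOW(S) ⊇ FOLLOW(R) = {a}; in R→S b, S is followed by b with FIRST {b}; in R→S S (occurrence 1), S is followed by S with FIRST {a, c}; in R→S S (occurrence 2), the suffix after S is empty, so FOLLOW(S) ⊇ FOLLOW(R) = {a}. Thus FOLLOW(S) = {$, a, b, c}.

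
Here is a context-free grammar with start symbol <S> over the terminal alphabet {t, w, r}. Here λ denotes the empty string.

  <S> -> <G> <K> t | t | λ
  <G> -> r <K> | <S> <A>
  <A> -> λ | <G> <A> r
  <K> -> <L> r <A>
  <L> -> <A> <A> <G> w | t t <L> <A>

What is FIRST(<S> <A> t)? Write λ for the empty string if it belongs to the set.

{r, t, w}

FIRST(<S>): from <S>-><G> <K> t we get {r, t, w}; from <S>->t we get {t}; from <S>->λ we get {λ}. So FIRST(<S>) = {λ, r, t, w}.
FIRST(<G>): from <G>->r <K> we get {r}; from <G>-><S> <A> we get {λ, r, t, w}. So FIRST(<G>) = {λ, r, t, w}.
FIRST(<A>): from <A>->λ we get {λ}; from <A>-><G> <A> r we get {r, t, w}. So FIRST(<A>) = {λ, r, t, w}.
FIRST(<L>): from <L>-><A> <A> <G> w we get {r, t, w}; from <L>->t t <L> <A> we get {t}. So FIRST(<L>) = {r, t, w}.
FIRST(<K>): from <K>-><L> r <A> we get {r, t, w}. So FIRST(<K>) = {r, t, w}.
FIRST(<S> <A> t): take FIRST of each symbol in turn, carrying on past any symbol whose FIRST contains λ; result {r, t, w}.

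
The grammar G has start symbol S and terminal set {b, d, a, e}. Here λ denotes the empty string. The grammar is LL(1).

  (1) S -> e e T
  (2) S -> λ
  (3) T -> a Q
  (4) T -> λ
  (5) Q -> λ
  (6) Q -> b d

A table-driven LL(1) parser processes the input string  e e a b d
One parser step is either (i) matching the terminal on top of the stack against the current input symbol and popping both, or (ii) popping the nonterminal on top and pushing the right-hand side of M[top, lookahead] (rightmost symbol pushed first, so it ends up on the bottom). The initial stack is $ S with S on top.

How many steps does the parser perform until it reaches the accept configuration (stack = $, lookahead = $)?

8

step 1: stack=$ S  input=e e a b d $  — expand S -> e e T
step 2: stack=$ T e e  input=e e a b d $  — match e
step 3: stack=$ T e  input=e a b d $  — match e
step 4: stack=$ T  input=a b d $  — expand T -> a Q
step 5: stack=$ Q a  input=a b d $  — match a
step 6: stack=$ Q  input=b d $  — expand Q -> b d
step 7: stack=$ d b  input=b d $  — match b
step 8: stack=$ d  input=d $  — match d
Accept reached after 8 steps.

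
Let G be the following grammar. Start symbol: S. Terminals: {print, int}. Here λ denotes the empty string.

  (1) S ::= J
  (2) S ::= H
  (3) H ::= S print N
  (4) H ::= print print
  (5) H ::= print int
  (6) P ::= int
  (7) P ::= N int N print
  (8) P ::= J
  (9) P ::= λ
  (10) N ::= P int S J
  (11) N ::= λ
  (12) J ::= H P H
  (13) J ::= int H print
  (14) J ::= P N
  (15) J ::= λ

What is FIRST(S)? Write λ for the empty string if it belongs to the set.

{λ, int, print}

FIRST(S) = {λ, int, print}  (via J, H)
FIRST(H) = {int, print}  (via S print N)
FIRST(P) = {λ, int, print}  (via N int N print, J)
FIRST(N) = {λ, int, print}  (via P int S J)
FIRST(J) = {λ, int, print}  (via H P H, P N)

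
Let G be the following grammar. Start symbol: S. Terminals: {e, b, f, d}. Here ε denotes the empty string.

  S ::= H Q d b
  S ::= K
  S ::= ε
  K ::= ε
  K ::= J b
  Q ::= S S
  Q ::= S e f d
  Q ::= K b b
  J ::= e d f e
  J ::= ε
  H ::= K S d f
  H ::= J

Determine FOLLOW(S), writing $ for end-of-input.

{$, b, d, e}

FIRST(J) = {ε, e}
FIRST(K) = {ε, b, e}  (via J b)
FIRST(S) = {ε, b, d, e}  (via H Q d b, K)
FIRST(Q) = {ε, b, d, e}  (via S S, S e f d, K b b)
FIRST(H) = {ε, b, d, e}  (via K S d f, J)
FOLLOW(S) includes $ since S is the start symbol.
FOLLOW(Q): in S::=H Q d b, Q is followed by d b with FIRST {d}. Thus FOLLOW(Q) = {d}.
FOLLOW(S): in Q::=S S (occurrence 1), S is followed by S with FIRST {ε, b, d, e}; in Q::=S S (occurrence 1), the suffix after S is nullable, so FOLLOW(S) ⊇ FOLLOW(Q) = {d}; in Q::=S S (occurrence 2), the suffix after S is empty, so FOLLOW(S) ⊇ FOLLOW(Q) = {d}; in Q::=S e f d, S is followed by e f d with FIRST {e}; in H::=K S d f, S is followed by d f with FIRST {d}. Thus FOLLOW(S) = {$, b, d, e}.
FOLLOW(K): in S::=K, the suffix after K is empty, so FOLLOW(K) ⊇ FOLLOW(S) = {$, b, d, e}; in Q::=K b b, K is followed by b b with FIRST {b}; in H::=K S d f, K is followed by S d f with FIRST {b, d, e}. Thus FOLLOW(K) = {$, b, d, e}.
FOLLOW(H): in S::=H Q d b, H is followed by Q d b with FIRST {b, d, e}. Thus FOLLOW(H) = {b, d, e}.
FOLLOW(J): in K::=J b, J is followed by b with FIRST {b}; in H::=J, the suffix after J is empty, so FOLLOW(J) ⊇ FOLLOW(H) = {b, d, e}. Thus FOLLOW(J) = {b, d, e}.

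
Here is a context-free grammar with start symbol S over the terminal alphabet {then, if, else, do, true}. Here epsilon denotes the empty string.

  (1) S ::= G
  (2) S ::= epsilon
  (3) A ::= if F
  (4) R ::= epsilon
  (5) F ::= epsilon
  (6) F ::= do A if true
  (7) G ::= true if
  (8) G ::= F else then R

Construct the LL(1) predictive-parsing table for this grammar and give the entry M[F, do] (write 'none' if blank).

FIRST(A): from A::=if F we get {if}. So FIRST(A) = {if}.
FIRST(R): from R::=epsilon we get {epsilon}. So FIRST(R) = {epsilon}.
FIRST(F): from F::=epsilon we get {epsilon}; from F::=do A if true we get {do}. So FIRST(F) = {epsilon, do}.
FIRST(G): from G::=true if we get {true}; from G::=F else then R we get {do, else}. So FIRST(G) = {do, else, true}.
FIRST(S): from S::=G we get {do, else, true}; from S::=epsilon we get {epsilon}. So FIRST(S) = {epsilon, do, else, true}.
FOLLOW(S) includes $ since S is the start symbol.
FOLLOW(A): in F::=do A if true, A is followed by if true with FIRST {if}. Thus FOLLOW(A) = {if}.
FOLLOW(F): in A::=if F, the suffix after F is empty, so FOLLOW(F) ⊇ FOLLOW(A) = {if}; in G::=F else then R, F is followed by else then R with FIRST {else}. Thus FOLLOW(F) = {else, if}.
For F ::= epsilon: FIRST(epsilon) = {epsilon}, so it goes in M[F, t] for t ∈ {}; since epsilon ∈ FIRST, also for every t ∈ FOLLOW(F) = {else, if}.
For F ::= do A if true: FIRST(do A if true) = {do}, so it goes in M[F, t] for t ∈ {do}.

F ::= do A if true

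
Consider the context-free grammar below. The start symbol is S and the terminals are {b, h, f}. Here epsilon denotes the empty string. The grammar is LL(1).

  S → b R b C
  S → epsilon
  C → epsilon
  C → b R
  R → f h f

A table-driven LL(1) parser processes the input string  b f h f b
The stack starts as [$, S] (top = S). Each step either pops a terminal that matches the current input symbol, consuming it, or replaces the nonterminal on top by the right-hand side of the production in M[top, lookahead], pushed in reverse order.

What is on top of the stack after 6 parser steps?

b

     Stack        Input        Action
  1  $ S          b f h f b $  expand S → b R b C
  2  $ C b R b    b f h f b $  match b
  3  $ C b R      f h f b $    expand R → f h f
  4  $ C b f h f  f h f b $    match f
  5  $ C b f h    h f b $      match h
  6  $ C b f      f b $        match f
Stack after step 6: $ C b (top = b).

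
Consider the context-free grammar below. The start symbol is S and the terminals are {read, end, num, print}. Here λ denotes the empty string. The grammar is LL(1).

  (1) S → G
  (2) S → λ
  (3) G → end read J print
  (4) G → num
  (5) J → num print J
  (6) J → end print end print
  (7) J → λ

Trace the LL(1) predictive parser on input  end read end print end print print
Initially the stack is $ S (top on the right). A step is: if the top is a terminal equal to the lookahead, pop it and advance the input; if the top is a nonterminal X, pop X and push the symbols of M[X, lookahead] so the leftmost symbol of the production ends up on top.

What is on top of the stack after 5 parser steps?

     Stack               Input                                 Action
  1  $ S                 end read end print end print print $  expand S → G
  2  $ G                 end read end print end print print $  expand G → end read J print
  3  $ print J read end  end read end print end print print $  match end
  4  $ print J read      read end print end print print $      match read
  5  $ print J           end print end print print $           expand J → end print end print
Stack after step 5: $ print print end print end (top = end).

end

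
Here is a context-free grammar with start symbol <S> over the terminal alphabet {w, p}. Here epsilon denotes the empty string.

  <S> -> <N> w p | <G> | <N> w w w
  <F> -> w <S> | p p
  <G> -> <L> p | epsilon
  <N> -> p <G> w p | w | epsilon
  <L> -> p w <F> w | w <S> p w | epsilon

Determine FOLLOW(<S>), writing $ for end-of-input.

FIRST(<F>) = {p, w}
FIRST(<N>) = {epsilon, p, w}
FIRST(<L>) = {epsilon, p, w}
FIRST(<G>) = {epsilon, p, w}  (via <L> p)
FIRST(<S>) = {epsilon, p, w}  (via <N> w p, <G>, <N> w w w)
FOLLOW(<S>) includes $ since <S> is the start symbol.
FOLLOW(<F>): in <L>->p w <F> w, <F> is followed by w with FIRST {w}. Thus FOLLOW(<F>) = {w}.
FOLLOW(<S>): in <F>->w <S>, the suffix after <S> is empty, so FOLLOW(<S>) ⊇ FOLLOW(<F>) = {w}; in <L>->w <S> p w, <S> is followed by p w with FIRST {p}. Thus FOLLOW(<S>) = {$, p, w}.
FOLLOW(<G>): in <S>-><G>, the suffix after <G> is empty, so FOLLOW(<G>) ⊇ FOLLOW(<S>) = {$, p, w}; in <N>->p <G> w p, <G> is followed by w p with FIRST {w}. Thus FOLLOW(<G>) = {$, p, w}.
FOLLOW(<N>): in <S>-><N> w p, <N> is followed by w p with FIRST {w}; in <S>-><N> w w w, <N> is followed by w w w with FIRST {w}. Thus FOLLOW(<N>) = {w}.
FOLLOW(<L>): in <G>-><L> p, <L> is followed by p with FIRST {p}. Thus FOLLOW(<L>) = {p}.

{$, p, w}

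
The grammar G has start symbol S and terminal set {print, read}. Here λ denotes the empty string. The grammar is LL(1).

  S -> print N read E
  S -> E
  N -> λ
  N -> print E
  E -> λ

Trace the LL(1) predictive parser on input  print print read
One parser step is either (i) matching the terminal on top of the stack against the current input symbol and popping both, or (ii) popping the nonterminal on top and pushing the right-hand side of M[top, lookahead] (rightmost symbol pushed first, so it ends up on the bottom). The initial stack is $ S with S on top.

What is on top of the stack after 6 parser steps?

     Stack             Input               Action
  1  $ S               print print read $  expand S -> print N read E
  2  $ E read N print  print print read $  match print
  3  $ E read N        print read $        expand N -> print E
  4  $ E read E print  print read $        match print
  5  $ E read E        read $              expand E -> λ
  6  $ E read          read $              match read
Stack after step 6: $ E (top = E).

E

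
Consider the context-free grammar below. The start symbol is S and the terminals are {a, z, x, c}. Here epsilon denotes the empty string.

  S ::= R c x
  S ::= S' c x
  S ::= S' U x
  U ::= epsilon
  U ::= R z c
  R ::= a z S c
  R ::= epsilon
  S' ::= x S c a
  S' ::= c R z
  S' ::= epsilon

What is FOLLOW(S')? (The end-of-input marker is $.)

{a, c, x, z}

FIRST(R): from R::=a z S c we get {a}; from R::=epsilon we get {epsilon}. So FIRST(R) = {epsilon, a}.
FIRST(S'): from S'::=x S c a we get {x}; from S'::=c R z we get {c}; from S'::=epsilon we get {epsilon}. So FIRST(S') = {epsilon, c, x}.
FIRST(U): from U::=epsilon we get {epsilon}; from U::=R z c we get {a, z}. So FIRST(U) = {epsilon, a, z}.
FIRST(S): from S::=R c x we get {a, c}; from S::=S' c x we get {c, x}; from S::=S' U x we get {a, c, x, z}. So FIRST(S) = {a, c, x, z}.
FOLLOW(S) includes $ since S is the start symbol.
FOLLOW(S): in R::=a z S c, S is followed by c with FIRST {c}; in S'::=x S c a, S is followed by c a with FIRST {c}. Thus FOLLOW(S) = {$, c}.
FOLLOW(U): in S::=S' U x, U is followed by x with FIRST {x}. Thus FOLLOW(U) = {x}.
FOLLOW(R): in S::=R c x, R is followed by c x with FIRST {c}; in U::=R z c, R is followed by z c with FIRST {z}; in S'::=c R z, R is followed by z with FIRST {z}. Thus FOLLOW(R) = {c, z}.
FOLLOW(S'): in S::=S' c x, S' is followed by c x with FIRST {c}; in S::=S' U x, S' is followed by U x with FIRST {a, x, z}. Thus FOLLOW(S') = {a, c, x, z}.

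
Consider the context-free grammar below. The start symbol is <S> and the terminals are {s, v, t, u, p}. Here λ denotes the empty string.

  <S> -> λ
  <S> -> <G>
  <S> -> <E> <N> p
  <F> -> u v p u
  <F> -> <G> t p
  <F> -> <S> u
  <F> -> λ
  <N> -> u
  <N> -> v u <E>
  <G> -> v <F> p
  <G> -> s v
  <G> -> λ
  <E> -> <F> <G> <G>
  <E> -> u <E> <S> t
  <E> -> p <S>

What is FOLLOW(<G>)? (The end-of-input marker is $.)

{$, p, s, t, u, v}

FIRST(<N>): from <N>->u we get {u}; from <N>->v u <E> we get {v}. So FIRST(<N>) = {u, v}.
FIRST(<G>): from <G>->v <F> p we get {v}; from <G>->s v we get {s}; from <G>->λ we get {λ}. So FIRST(<G>) = {λ, s, v}.
FIRST(<S>): from <S>->λ we get {λ}; from <S>-><G> we get {λ, s, v}; from <S>-><E> <N> p we get {p, s, t, u, v}. So FIRST(<S>) = {λ, p, s, t, u, v}.
FIRST(<F>): from <F>->u v p u we get {u}; from <F>-><G> t p we get {s, t, v}; from <F>-><S> u we get {p, s, t, u, v}; from <F>->λ we get {λ}. So FIRST(<F>) = {λ, p, s, t, u, v}.
FIRST(<E>): from <E>-><F> <G> <G> we get {λ, p, s, t, u, v}; from <E>->u <E> <S> t we get {u}; from <E>->p <S> we get {p}. So FIRST(<E>) = {λ, p, s, t, u, v}.
FOLLOW(<S>) includes $ since <S> is the start symbol.
FOLLOW(<N>): in <S>-><E> <N> p, <N> is followed by p with FIRST {p}. Thus FOLLOW(<N>) = {p}.
FOLLOW(<E>): in <S>-><E> <N> p, <E> is followed by <N> p with FIRST {u, v}; in <N>->v u <E>, the suffix after <E> is empty, so FOLLOW(<E>) ⊇ FOLLOW(<N>) = {p}; in <E>->u <E> <S> t, <E> is followed by <S> t with FIRST {p, s, t, u, v}. Thus FOLLOW(<E>) = {p, s, t, u, v}.
FOLLOW(<S>): in <F>-><S> u, <S> is followed by u with FIRST {u}; in <E>->u <E> <S> t, <S> is followed by t with FIRST {t}; in <E>->p <S>, the suffix after <S> is empty, so FOLLOW(<S>) ⊇ FOLLOW(<E>) = {p, s, t, u, v}. Thus FOLLOW(<S>) = {$, p, s, t, u, v}.
FOLLOW(<F>): in <G>->v <F> p, <F> is followed by p with FIRST {p}; in <E>-><F> <G> <G>, <F> is followed by <G> <G> with FIRST {λ, s, v}; in <E>-><F> <G> <G>, the suffix after <F> is nullable, so FOLLOW(<F>) ⊇ FOLLOW(<E>) = {p, s, t, u, v}. Thus FOLLOW(<F>) = {p, s, t, u, v}.
FOLLOW(<G>): in <S>-><G>, the suffix after <G> is empty, so FOLLOW(<G>) ⊇ FOLLOW(<S>) = {$, p, s, t, u, v}; in <F>-><G> t p, <G> is followed by t p with FIRST {t}; in <E>-><F> <G> <G> (occurrence 1), <G> is followed by <G> with FIRST {λ, s, v}; in <E>-><F> <G> <G> (occurrence 1), the suffix after <G> is nullable, so FOLLOW(<G>) ⊇ FOLLOW(<E>) = {p, s, t, u, v}; in <E>-><F> <G> <G> (occurrence 2), the suffix after <G> is empty, so FOLLOW(<G>) ⊇ FOLLOW(<E>) = {p, s, t, u, v}. Thus FOLLOW(<G>) = {$, p, s, t, u, v}.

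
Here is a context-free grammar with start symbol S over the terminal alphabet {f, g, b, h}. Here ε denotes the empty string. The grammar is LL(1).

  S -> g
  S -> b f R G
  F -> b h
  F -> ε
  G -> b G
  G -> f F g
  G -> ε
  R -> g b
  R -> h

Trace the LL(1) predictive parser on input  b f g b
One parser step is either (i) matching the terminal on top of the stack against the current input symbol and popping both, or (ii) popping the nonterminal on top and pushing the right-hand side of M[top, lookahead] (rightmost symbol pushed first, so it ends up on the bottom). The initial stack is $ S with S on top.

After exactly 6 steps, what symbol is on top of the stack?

     Stack      Input      Action
  1  $ S        b f g b $  expand S -> b f R G
  2  $ G R f b  b f g b $  match b
  3  $ G R f    f g b $    match f
  4  $ G R      g b $      expand R -> g b
  5  $ G b g    g b $      match g
  6  $ G b      b $        match b
Stack after step 6: $ G (top = G).

G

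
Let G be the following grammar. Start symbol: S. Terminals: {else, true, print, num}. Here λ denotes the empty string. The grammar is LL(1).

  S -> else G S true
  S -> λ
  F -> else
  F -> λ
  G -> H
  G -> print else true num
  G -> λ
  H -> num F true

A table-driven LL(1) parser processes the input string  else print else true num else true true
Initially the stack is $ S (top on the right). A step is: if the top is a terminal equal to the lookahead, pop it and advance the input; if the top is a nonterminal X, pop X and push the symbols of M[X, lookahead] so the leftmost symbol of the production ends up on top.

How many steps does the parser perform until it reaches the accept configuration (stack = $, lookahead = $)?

13

step 1: stack=$ S  input=else print else true num else true true $  — expand S -> else G S true
step 2: stack=$ true S G else  input=else print else true num else true true $  — match else
step 3: stack=$ true S G  input=print else true num else true true $  — expand G -> print else true num
step 4: stack=$ true S num true else print  input=print else true num else true true $  — match print
step 5: stack=$ true S num true else  input=else true num else true true $  — match else
step 6: stack=$ true S num true  input=true num else true true $  — match true
step 7: stack=$ true S num  input=num else true true $  — match num
step 8: stack=$ true S  input=else true true $  — expand S -> else G S true
step 9: stack=$ true true S G else  input=else true true $  — match else
step 10: stack=$ true true S G  input=true true $  — expand G -> λ
step 11: stack=$ true true S  input=true true $  — expand S -> λ
step 12: stack=$ true true  input=true true $  — match true
step 13: stack=$ true  input=true $  — match true
Accept reached after 13 steps.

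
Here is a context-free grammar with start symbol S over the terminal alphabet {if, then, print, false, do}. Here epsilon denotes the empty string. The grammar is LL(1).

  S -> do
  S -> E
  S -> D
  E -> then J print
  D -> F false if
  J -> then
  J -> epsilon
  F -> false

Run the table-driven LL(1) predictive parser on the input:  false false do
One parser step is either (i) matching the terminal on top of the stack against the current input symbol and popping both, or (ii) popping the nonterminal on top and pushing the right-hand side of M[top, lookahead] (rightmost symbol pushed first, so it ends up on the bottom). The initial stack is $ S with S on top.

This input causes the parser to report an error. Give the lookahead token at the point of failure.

step 1: stack=$ S  input=false false do $  — expand S -> D
step 2: stack=$ D  input=false false do $  — expand D -> F false if
step 3: stack=$ if false F  input=false false do $  — expand F -> false
step 4: stack=$ if false false  input=false false do $  — match false
step 5: stack=$ if false  input=false do $  — match false
step 6: stack=$ if  input=do $  — error: top is terminal if but lookahead is do

do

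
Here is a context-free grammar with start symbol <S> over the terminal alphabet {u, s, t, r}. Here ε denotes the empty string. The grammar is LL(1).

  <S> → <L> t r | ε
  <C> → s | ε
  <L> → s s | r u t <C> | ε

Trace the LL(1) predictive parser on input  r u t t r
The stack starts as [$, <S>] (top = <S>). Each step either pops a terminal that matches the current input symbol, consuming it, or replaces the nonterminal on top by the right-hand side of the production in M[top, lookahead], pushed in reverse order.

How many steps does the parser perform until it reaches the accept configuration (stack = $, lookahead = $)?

step 1: stack=$ <S>  input=r u t t r $  — expand <S> → <L> t r
step 2: stack=$ r t <L>  input=r u t t r $  — expand <L> → r u t <C>
step 3: stack=$ r t <C> t u r  input=r u t t r $  — match r
step 4: stack=$ r t <C> t u  input=u t t r $  — match u
step 5: stack=$ r t <C> t  input=t t r $  — match t
step 6: stack=$ r t <C>  input=t r $  — expand <C> → ε
step 7: stack=$ r t  input=t r $  — match t
step 8: stack=$ r  input=r $  — match r
Accept reached after 8 steps.

8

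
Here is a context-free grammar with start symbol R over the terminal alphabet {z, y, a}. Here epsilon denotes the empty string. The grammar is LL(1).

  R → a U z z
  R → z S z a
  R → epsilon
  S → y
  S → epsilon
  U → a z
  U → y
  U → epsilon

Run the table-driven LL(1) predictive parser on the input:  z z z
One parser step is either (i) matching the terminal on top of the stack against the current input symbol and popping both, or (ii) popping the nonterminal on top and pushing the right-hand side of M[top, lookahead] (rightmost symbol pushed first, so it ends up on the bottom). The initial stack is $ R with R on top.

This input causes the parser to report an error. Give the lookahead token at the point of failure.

z

     Stack      Input    Action
  1  $ R        z z z $  expand R → z S z a
  2  $ a z S z  z z z $  match z
  3  $ a z S    z z $    expand S → epsilon
  4  $ a z      z z $    match z
  5  $ a        z $      error: top is terminal a but lookahead is z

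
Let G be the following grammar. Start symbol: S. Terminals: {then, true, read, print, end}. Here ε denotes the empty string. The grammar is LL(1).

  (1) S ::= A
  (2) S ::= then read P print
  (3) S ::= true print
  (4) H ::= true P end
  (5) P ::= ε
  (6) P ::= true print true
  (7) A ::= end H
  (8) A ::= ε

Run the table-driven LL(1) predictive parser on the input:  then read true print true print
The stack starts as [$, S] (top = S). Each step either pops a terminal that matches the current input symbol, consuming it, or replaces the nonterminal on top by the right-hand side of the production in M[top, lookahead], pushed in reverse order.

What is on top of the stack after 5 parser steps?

print

step 1: stack=$ S  input=then read true print true print $  — expand S ::= then read P print
step 2: stack=$ print P read then  input=then read true print true print $  — match then
step 3: stack=$ print P read  input=read true print true print $  — match read
step 4: stack=$ print P  input=true print true print $  — expand P ::= true print true
step 5: stack=$ print true print true  input=true print true print $  — match true
Stack after step 5: $ print true print (top = print).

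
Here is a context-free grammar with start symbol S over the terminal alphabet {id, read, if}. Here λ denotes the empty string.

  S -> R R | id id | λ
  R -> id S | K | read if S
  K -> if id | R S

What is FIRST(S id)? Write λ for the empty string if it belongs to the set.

{id, if, read}

FIRST(S): from S->R R we get {id, if, read}; from S->id id we get {id}; from S->λ we get {λ}. So FIRST(S) = {λ, id, if, read}.
FIRST(R): from R->id S we get {id}; from R->K we get {id, if, read}; from R->read if S we get {read}. So FIRST(R) = {id, if, read}.
FIRST(K): from K->if id we get {if}; from K->R S we get {id, if, read}. So FIRST(K) = {id, if, read}.
FIRST(S id): take FIRST of each symbol in turn, carrying on past any symbol whose FIRST contains λ; result {id, if, read}.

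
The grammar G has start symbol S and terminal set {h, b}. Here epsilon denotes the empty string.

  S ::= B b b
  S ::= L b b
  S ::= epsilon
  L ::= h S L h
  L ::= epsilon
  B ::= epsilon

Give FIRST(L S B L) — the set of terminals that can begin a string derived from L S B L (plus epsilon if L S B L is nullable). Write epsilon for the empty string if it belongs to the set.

{epsilon, b, h}

FIRST(L) = {epsilon, h}
FIRST(B) = {epsilon}
FIRST(S) = {epsilon, b, h}  (via B b b, L b b)
FIRST(L S B L): take FIRST of each symbol in turn, carrying on past any symbol whose FIRST contains epsilon; result {epsilon, b, h}.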